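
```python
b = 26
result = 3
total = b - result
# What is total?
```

Trace:
`b = 26` → b = 26
`result = 3` → result = 3
`total = b - result` → total = 23
So total = 23

Answer: 23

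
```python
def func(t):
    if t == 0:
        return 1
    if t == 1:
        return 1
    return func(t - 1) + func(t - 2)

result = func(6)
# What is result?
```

Build up from base cases: func(0)=1, func(1)=1, func(2)=2, func(3)=3, func(4)=5, func(5)=8, func(6)=13

Answer: 13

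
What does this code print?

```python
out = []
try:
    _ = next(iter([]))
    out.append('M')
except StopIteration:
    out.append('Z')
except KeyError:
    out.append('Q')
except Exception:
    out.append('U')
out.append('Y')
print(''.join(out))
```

Execution trace: 'Z' (except StopIteration) → 'Y' (after the try/except). Output: ZY

Answer: ZY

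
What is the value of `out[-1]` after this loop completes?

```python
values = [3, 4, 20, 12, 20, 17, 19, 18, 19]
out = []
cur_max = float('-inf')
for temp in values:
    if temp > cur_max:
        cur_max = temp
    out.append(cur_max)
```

Running max ends at 20
`out` takes the values: [] → [3] → [3, 4] → [3, 4, 20] → [3, 4, 20, 20] → [3, 4, 20, 20, 20] → [3, 4, 20, 20, 20, 20] → [3, 4, 20, 20, 20, 20, 20] → [3, 4, 20, 20, 20, 20, 20, 20] → [3, 4, 20, 20, 20, 20, 20, 20, 20]
So `out[-1]` = 20

Answer: 20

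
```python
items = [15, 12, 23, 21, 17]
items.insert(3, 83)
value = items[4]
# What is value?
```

Trace:
`items = [15, 12, 23, 21, 17]` → items = [15, 12, 23, 21, 17]
`items.insert(3, 83)` → items = [15, 12, 23, 83, 21, 17]
`value = items[4]` → value = 21
So value = 21

Answer: 21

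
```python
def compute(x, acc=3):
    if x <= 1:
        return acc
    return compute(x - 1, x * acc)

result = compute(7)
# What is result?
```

Accumulator trace (n, acc): (7, 3) -> (6, 21) -> (5, 126) -> (4, 630) -> (3, 2520) -> (2, 7560) -> (1, 15120) -> return 15120

Answer: 15120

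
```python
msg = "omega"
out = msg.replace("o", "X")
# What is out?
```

Trace:
`msg = "omega"` → msg = 'omega'
`out = msg.replace("o", "X")` → out = 'Xmega'
So out = 'Xmega'

Answer: 'Xmega'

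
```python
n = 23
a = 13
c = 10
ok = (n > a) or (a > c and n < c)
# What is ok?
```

Trace:
`n = 23` → n = 23
`a = 13` → a = 13
`c = 10` → c = 10
`ok = (n > a) or (a > c and n < c)` → ok = True
So ok = True

Answer: True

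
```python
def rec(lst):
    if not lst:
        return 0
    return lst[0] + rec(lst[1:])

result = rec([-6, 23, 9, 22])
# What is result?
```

(-6) + 23 + 9 + 22 + 0 = 48

Answer: 48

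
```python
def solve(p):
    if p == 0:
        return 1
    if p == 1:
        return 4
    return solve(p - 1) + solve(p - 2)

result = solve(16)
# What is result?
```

Build up from base cases: solve(0)=1, solve(1)=4, solve(2)=5, solve(3)=9, solve(4)=14, solve(5)=23, solve(6)=37, ..., solve(16)=4558

Answer: 4558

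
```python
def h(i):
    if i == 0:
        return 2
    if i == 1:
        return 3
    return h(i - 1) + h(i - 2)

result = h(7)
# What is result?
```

Build up from base cases: h(0)=2, h(1)=3, h(2)=5, h(3)=8, h(4)=13, h(5)=21, h(6)=34, ..., h(7)=55

Answer: 55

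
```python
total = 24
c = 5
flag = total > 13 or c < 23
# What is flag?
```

Trace:
`total = 24` → total = 24
`c = 5` → c = 5
`flag = total > 13 or c < 23` → flag = True
So flag = True

Answer: True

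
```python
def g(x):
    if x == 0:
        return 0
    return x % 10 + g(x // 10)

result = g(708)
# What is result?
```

Sum of digits of 708: 8 + 0 + 7 = 15

Answer: 15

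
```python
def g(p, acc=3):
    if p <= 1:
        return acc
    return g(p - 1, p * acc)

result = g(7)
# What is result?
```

Accumulator trace (n, acc): (7, 3) -> (6, 21) -> (5, 126) -> (4, 630) -> (3, 2520) -> (2, 7560) -> (1, 15120) -> return 15120

Answer: 15120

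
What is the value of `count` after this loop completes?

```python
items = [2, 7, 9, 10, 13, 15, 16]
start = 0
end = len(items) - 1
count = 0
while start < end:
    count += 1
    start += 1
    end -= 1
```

Iterations until pointers meet (list length 7)
`count` takes the values: 0 → 1 → 2 → 3

Answer: 3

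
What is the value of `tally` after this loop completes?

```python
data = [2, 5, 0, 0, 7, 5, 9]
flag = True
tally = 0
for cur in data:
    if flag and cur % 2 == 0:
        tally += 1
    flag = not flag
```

Count even values at even positions
`tally` takes the values: 0 → 1 → 2

Answer: 2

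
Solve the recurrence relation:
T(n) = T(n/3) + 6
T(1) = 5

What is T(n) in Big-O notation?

Each step divides n by 3 and adds 6. After log_3(n) steps we reach T(1)=5. So T(n) = 6·log_3(n) + 5 = O(log n).

Answer: O(log n)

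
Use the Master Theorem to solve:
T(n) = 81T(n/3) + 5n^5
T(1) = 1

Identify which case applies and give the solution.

a=81, b=3, f(n)=5n^5. log_3(81) = 4. Since c=5 > 4 and the regularity condition holds (81(n/3)^5 = (81/3^5)n^5 with 81/3^5 < 1), Case 3 applies: T(n) = Θ(f(n)) = O(n^5).

Answer: O(n^5) - Case 3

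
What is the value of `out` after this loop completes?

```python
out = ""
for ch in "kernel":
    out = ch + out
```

Reverse 'kernel'
`out` takes the values: "" → "k" → "ek" → "rek" → "nrek" → "enrek" → "lenrek"

Answer: "lenrek"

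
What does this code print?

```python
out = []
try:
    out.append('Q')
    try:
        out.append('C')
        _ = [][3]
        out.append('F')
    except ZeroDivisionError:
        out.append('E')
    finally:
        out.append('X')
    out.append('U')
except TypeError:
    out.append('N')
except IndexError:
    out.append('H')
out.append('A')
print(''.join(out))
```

Execution trace: 'Q' (try body) → 'C' (inner try body) → 'X' (inner finally) → 'H' (except IndexError) → 'A' (after the try/except). Output: QCXHA

Answer: QCXHA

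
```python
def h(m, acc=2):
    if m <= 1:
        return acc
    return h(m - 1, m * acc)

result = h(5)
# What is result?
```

Accumulator trace (n, acc): (5, 2) -> (4, 10) -> (3, 40) -> (2, 120) -> (1, 240) -> return 240

Answer: 240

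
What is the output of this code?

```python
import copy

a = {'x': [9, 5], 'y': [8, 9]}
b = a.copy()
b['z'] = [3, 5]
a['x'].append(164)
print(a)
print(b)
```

Key concept: shallow copy of dict with mutable values.
Step by step:
`a = {'x': [9, 5], 'y': [8, 9]}` → a = {'x': [9, 5], 'y': [8, 9]}
`b = a.copy()` → b = {'x': [9, 5], 'y': [8, 9]}
`b['z'] = [3, 5]` → b = {'x': [9, 5], 'y': [8, 9], 'z': [3, 5]}
`a['x'].append(164)` → a = {'x': [9, 5, 164], 'y': [8, 9]}; b = {'x': [9, 5, 164], 'y': [8, 9], 'z': [3, 5]}
`print(a)` → prints {'x': [9, 5, 164], 'y': [8, 9]}
`print(b)` → prints {'x': [9, 5, 164], 'y': [8, 9], 'z': [3, 5]}

Answer:
{'x': [9, 5, 164], 'y': [8, 9]}
{'x': [9, 5, 164], 'y': [8, 9], 'z': [3, 5]}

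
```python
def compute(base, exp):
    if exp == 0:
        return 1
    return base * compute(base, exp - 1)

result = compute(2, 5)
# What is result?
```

compute(2, 5) = 2 * 2 * 2 * 2 * 2 = 32

Answer: 32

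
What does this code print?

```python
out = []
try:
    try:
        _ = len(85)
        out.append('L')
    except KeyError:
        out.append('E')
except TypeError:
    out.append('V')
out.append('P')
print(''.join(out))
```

Execution trace: 'V' (outer except TypeError) → 'P' (after the try/except). Output: VP

Answer: VP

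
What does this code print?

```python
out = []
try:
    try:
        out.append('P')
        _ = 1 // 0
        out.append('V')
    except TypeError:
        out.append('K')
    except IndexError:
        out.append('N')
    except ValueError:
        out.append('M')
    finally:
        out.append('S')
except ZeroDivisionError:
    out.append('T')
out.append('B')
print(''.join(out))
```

Execution trace: 'P' (inner try body) → 'S' (inner finally) → 'T' (outer except ZeroDivisionError) → 'B' (after the try/except). Output: PSTB

Answer: PSTB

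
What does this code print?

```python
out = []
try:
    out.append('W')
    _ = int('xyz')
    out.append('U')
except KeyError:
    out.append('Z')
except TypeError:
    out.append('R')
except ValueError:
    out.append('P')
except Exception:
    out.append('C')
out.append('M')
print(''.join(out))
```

Execution trace: 'W' (try body) → 'P' (except ValueError) → 'M' (after the try/except). Output: WPM

Answer: WPM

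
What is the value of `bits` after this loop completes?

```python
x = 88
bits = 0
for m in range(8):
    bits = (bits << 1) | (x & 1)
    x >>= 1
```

Reverse lowest 8 bits of 88
`bits` takes the values: 0 → 1 → 3 → 6 → 13 → 26

Answer: 26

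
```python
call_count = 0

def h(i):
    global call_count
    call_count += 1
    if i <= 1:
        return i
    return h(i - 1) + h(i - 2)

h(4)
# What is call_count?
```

Calls(i) = 1 + Calls(i-1) + Calls(i-2); Calls(0)=Calls(1)=1. For i=4 this gives 9.

Answer: 9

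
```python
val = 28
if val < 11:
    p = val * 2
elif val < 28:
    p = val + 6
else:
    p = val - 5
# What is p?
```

Trace:
`val = 28` → val = 28
`if val < 11: ...` → val < 11 is False, val < 28 is False, take else branch → p = 23
So p = 23

Answer: 23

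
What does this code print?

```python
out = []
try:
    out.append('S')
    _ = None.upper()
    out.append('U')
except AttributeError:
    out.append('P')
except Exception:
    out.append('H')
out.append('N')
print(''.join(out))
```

Execution trace: 'S' (try body) → 'P' (except AttributeError) → 'N' (after the try/except). Output: SPN

Answer: SPN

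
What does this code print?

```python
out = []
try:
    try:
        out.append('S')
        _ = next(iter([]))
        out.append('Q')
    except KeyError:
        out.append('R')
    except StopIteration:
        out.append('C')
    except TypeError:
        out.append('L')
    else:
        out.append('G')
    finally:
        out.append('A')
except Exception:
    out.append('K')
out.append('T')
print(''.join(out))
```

Execution trace: 'S' (inner try body) → 'C' (inner except StopIteration) → 'A' (inner finally) → 'T' (after the try/except). Output: SCAT

Answer: SCAT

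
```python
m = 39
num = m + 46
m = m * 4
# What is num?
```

Trace:
`m = 39` → m = 39
`num = m + 46` → num = 85
`m = m * 4` → m = 156
So num = 85

Answer: 85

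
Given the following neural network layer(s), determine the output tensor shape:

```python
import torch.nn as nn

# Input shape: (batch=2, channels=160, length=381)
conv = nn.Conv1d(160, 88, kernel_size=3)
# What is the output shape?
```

Input: (2, 160, 381) -> Output: (2, 88, 379)

Answer: (2, 88, 379)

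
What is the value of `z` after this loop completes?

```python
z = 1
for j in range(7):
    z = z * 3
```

Multiply by 3, 7 times: 1 * 3^7 = 2187
`z` takes the values: 1 → 3 → 9 → 27 → 81 → 243 → 729 → 2187

Answer: 2187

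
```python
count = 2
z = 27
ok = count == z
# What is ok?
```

Trace:
`count = 2` → count = 2
`z = 27` → z = 27
`ok = count == z` → ok = False
So ok = False

Answer: False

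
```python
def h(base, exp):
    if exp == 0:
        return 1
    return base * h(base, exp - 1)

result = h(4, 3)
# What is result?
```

h(4, 3) = 4 * 4 * 4 = 64

Answer: 64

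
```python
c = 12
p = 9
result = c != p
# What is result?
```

Trace:
`c = 12` → c = 12
`p = 9` → p = 9
`result = c != p` → result = True
So result = True

Answer: True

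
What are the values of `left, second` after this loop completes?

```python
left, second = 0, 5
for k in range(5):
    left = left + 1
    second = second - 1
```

left goes 0→5, second goes 5→0
`left, second` takes the values: (0, 5) → (1, 5) → (1, 4) → (2, 4) → (2, 3) → (3, 3) → (3, 2) → (4, 2) → (4, 1) → (5, 1) → (5, 0)

Answer: 5, 0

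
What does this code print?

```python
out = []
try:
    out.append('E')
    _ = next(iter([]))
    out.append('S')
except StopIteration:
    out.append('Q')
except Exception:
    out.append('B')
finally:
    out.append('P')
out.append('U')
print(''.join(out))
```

Execution trace: 'E' (try body) → 'Q' (except StopIteration) → 'P' (finally) → 'U' (after the try/except). Output: EQPU

Answer: EQPU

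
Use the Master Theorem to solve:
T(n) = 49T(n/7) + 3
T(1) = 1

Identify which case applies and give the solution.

a=49, b=7, f(n)=3. log_7(49) = 2. Since c=0 < 2, Case 1 applies: T(n) = Θ(n^log_b(a)) = O(n^2).

Answer: O(n^2) - Case 1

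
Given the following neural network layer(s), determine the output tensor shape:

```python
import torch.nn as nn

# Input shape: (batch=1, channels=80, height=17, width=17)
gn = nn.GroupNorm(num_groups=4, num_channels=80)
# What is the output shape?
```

Input: (1, 80, 17, 17) -> Output: (1, 80, 17, 17)

Answer: (1, 80, 17, 17)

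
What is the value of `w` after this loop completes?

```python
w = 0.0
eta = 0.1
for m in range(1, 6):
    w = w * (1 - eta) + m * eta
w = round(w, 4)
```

Moving average with lr=0.1
`w` takes the values: 0.0 → 0.1 → 0.29 → 0.561 → 0.9049 → 1.31441 → 1.3144

Answer: 1.3144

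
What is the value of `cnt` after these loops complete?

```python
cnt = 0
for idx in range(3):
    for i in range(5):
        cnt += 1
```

3 * 5 = 15
`cnt` takes the values: 0 → 1 → 2 → 3 → 4 → 5 → 6 → 7 → 8 → 9 → 10 → 11 → 12 → 13 → 14 → 15

Answer: 15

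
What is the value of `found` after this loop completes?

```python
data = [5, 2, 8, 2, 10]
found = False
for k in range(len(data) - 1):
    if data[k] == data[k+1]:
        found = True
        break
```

Check consecutive duplicates in [5, 2, 8, 2, 10]
`found` takes the values: False

Answer: False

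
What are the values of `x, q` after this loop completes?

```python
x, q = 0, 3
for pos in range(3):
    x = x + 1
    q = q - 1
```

x goes 0→3, q goes 3→0
`x, q` takes the values: (0, 3) → (1, 3) → (1, 2) → (2, 2) → (2, 1) → (3, 1) → (3, 0)

Answer: 3, 0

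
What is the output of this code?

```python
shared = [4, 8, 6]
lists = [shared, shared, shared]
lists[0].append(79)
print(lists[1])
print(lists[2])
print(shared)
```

Key concept: list of same reference.
Step by step:
`shared = [4, 8, 6]` → shared = [4, 8, 6]
`lists = [shared, shared, shared]` → lists = [[4, 8, 6], [4, 8, 6], [4, 8, 6]]
`lists[0].append(79)` → shared = [4, 8, 6, 79]; lists = [[4, 8, 6, 79], [4, 8, 6, 79], [4, 8, 6, 79]]
`print(lists[1])` → prints [4, 8, 6, 79]
`print(lists[2])` → prints [4, 8, 6, 79]
`print(shared)` → prints [4, 8, 6, 79]

Answer:
[4, 8, 6, 79]
[4, 8, 6, 79]
[4, 8, 6, 79]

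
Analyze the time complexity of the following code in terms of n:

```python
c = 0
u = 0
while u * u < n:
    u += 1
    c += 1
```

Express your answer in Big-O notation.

Each loop level contributes: √n. Multiplying the contributions gives O(√n).

Answer: O(√n)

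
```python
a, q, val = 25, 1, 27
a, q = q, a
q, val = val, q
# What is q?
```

Trace:
`a, q, val = 25, 1, 27` → a = 25; q = 1; val = 27
`a, q = q, a` → a = 1; q = 25
`q, val = val, q` → q = 27; val = 25
So q = 27

Answer: 27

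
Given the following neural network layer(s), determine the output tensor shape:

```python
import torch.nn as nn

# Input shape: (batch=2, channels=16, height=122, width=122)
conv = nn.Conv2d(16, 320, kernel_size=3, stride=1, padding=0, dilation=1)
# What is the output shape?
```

Input: (2, 16, 122, 122) -> Output: (2, 320, 120, 120)

Answer: (2, 320, 120, 120)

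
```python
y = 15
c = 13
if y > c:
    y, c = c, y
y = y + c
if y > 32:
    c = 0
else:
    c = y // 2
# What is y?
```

Trace:
`y = 15` → y = 15
`c = 13` → c = 13
`if y > c: ...` → y > c is True → y = 13; c = 15
`y = y + c` → y = 28
`if y > 32: ...` → y > 32 is False, take else branch → c = 14
So y = 28

Answer: 28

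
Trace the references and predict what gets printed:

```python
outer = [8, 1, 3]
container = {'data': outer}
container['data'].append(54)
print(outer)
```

Key concept: dict holds reference to list.
Step by step:
`outer = [8, 1, 3]` → outer = [8, 1, 3]
`container = {'data': outer}` → container = {'data': [8, 1, 3]}
`container['data'].append(54)` → outer = [8, 1, 3, 54]; container = {'data': [8, 1, 3, 54]}
`print(outer)` → prints [8, 1, 3, 54]

Answer: [8, 1, 3, 54]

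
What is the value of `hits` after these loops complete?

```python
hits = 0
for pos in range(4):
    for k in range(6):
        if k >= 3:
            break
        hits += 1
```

Inner breaks at 3, outer runs 4 times
`hits` takes the values: 0 → 1 → 2 → 3 → 4 → 5 → 6 → 7 → 8 → 9 → 10 → 11 → 12

Answer: 12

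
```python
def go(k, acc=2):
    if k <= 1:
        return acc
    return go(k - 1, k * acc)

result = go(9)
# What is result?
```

Accumulator trace (n, acc): (9, 2) -> (8, 18) -> (7, 144) -> (6, 1008) -> (5, 6048) -> (4, 30240) -> (3, 120960) -> (2, 362880) -> (1, 725760) -> return 725760

Answer: 725760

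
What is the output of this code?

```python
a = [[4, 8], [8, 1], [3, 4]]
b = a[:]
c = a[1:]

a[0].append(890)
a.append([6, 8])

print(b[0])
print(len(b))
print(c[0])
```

Key concept: slice with nested mutation.
Step by step:
`a = [[4, 8], [8, 1], [3, 4]]` → a = [[4, 8], [8, 1], [3, 4]]
`b = a[:]` → b = [[4, 8], [8, 1], [3, 4]]
`c = a[1:]` → c = [[8, 1], [3, 4]]
`a[0].append(890)` → a = [[4, 8, 890], [8, 1], [3, 4]]; b = [[4, 8, 890], [8, 1], [3, 4]]
`a.append([6, 8])` → a = [[4, 8, 890], [8, 1], [3, 4], [6, 8]]
`print(b[0])` → prints [4, 8, 890]
`print(len(b))` → prints 3
`print(c[0])` → prints [8, 1]

Answer:
[4, 8, 890]
3
[8, 1]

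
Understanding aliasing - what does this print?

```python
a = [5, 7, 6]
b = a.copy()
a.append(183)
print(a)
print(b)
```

Key concept: list.copy() creates independent copy.
Step by step:
`a = [5, 7, 6]` → a = [5, 7, 6]
`b = a.copy()` → b = [5, 7, 6]
`a.append(183)` → a = [5, 7, 6, 183]
`print(a)` → prints [5, 7, 6, 183]
`print(b)` → prints [5, 7, 6]

Answer:
[5, 7, 6, 183]
[5, 7, 6]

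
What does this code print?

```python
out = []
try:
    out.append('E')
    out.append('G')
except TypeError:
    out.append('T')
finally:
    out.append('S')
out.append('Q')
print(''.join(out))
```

Execution trace: 'E' (try body) → 'G' (try body, no exception) → 'S' (finally) → 'Q' (after the try/except). Output: EGSQ

Answer: EGSQ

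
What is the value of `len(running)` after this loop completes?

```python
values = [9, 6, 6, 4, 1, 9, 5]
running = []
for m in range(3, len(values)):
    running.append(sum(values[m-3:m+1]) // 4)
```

Number of 4-element averages
`running` takes the values: [] → [6] → [6, 4] → [6, 4, 5] → [6, 4, 5, 4]
So `len(running)` = 4

Answer: 4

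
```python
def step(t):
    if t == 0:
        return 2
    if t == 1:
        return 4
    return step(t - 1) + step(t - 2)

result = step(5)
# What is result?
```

Build up from base cases: step(0)=2, step(1)=4, step(2)=6, step(3)=10, step(4)=16, step(5)=26

Answer: 26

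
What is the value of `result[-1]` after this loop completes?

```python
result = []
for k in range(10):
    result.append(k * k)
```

Last element of squares 0 to 9
`result` takes the values: [] → [0] → [0, 1] → [0, 1, 4] → [0, 1, 4, 9] → [0, 1, 4, 9, 16] → [0, 1, 4, 9, 16, 25] → [0, 1, 4, 9, 16, 25, 36] → [0, 1, 4, 9, 16, 25, 36, 49] → [0, 1, 4, 9, 16, 25, 36, 49, 64] → [0, 1, 4, 9, 16, 25, 36, 49, 64, 81]
So `result[-1]` = 81

Answer: 81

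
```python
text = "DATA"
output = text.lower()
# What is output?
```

Trace:
`text = "DATA"` → text = 'DATA'
`output = text.lower()` → output = 'data'
So output = 'data'

Answer: 'data'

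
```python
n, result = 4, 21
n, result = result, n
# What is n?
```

Trace:
`n, result = 4, 21` → n = 4; result = 21
`n, result = result, n` → n = 21; result = 4
So n = 21

Answer: 21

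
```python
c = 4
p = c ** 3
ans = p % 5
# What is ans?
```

Trace:
`c = 4` → c = 4
`p = c ** 3` → p = 64
`ans = p % 5` → ans = 4
So ans = 4

Answer: 4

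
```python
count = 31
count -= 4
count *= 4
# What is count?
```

Trace:
`count = 31` → count = 31
`count -= 4` → count = 27
`count *= 4` → count = 108
So count = 108

Answer: 108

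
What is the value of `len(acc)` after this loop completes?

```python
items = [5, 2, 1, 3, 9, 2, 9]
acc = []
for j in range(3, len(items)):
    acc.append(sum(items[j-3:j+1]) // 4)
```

Number of 4-element averages
`acc` takes the values: [] → [2] → [2, 3] → [2, 3, 3] → [2, 3, 3, 5]
So `len(acc)` = 4

Answer: 4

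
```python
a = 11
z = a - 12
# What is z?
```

Trace:
`a = 11` → a = 11
`z = a - 12` → z = -1
So z = -1

Answer: -1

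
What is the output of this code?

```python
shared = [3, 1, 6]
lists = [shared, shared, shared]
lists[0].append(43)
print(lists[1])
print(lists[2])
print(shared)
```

Key concept: list of same reference.
Step by step:
`shared = [3, 1, 6]` → shared = [3, 1, 6]
`lists = [shared, shared, shared]` → lists = [[3, 1, 6], [3, 1, 6], [3, 1, 6]]
`lists[0].append(43)` → shared = [3, 1, 6, 43]; lists = [[3, 1, 6, 43], [3, 1, 6, 43], [3, 1, 6, 43]]
`print(lists[1])` → prints [3, 1, 6, 43]
`print(lists[2])` → prints [3, 1, 6, 43]
`print(shared)` → prints [3, 1, 6, 43]

Answer:
[3, 1, 6, 43]
[3, 1, 6, 43]
[3, 1, 6, 43]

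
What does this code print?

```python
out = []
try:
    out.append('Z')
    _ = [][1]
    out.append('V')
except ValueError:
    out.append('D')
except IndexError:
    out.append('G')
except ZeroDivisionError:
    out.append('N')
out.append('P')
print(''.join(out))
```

Execution trace: 'Z' (try body) → 'G' (except IndexError) → 'P' (after the try/except). Output: ZGP

Answer: ZGP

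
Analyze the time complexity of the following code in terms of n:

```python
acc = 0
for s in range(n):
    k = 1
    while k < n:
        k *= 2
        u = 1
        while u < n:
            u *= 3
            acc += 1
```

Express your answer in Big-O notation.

Each loop level contributes: n × log n × log n. Multiplying the contributions gives O(n log² n).

Answer: O(n log² n)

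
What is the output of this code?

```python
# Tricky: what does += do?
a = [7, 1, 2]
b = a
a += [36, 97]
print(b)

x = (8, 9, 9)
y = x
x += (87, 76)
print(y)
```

Key concept: += behavior differs for mutable vs immutable.
Step by step:
`a = [7, 1, 2]` → a = [7, 1, 2]
`b = a` → b = [7, 1, 2] (same object as a)
`a += [36, 97]` → a = [7, 1, 2, 36, 97] (same object as b); b = [7, 1, 2, 36, 97] (same object as a)
`print(b)` → prints [7, 1, 2, 36, 97]
`x = (8, 9, 9)` → x = (8, 9, 9)
`y = x` → y = (8, 9, 9)
`x += (87, 76)` → x = (8, 9, 9, 87, 76)
`print(y)` → prints (8, 9, 9)

Answer:
[7, 1, 2, 36, 97]
(8, 9, 9)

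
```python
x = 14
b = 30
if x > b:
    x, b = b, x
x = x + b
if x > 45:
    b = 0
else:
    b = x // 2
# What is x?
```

Trace:
`x = 14` → x = 14
`b = 30` → b = 30
`if x > b: ...` → x > b is False → no variable changes
`x = x + b` → x = 44
`if x > 45: ...` → x > 45 is False, take else branch → b = 22
So x = 44

Answer: 44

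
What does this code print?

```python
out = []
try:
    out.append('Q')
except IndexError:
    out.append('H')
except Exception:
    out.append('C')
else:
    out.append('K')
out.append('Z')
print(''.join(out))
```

Execution trace: 'Q' (try body, no exception) → 'K' (else) → 'Z' (after the try/except). Output: QKZ

Answer: QKZ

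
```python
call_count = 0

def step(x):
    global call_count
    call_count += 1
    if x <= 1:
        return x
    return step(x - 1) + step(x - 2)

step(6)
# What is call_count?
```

Calls(x) = 1 + Calls(x-1) + Calls(x-2); Calls(0)=Calls(1)=1. For x=6 this gives 25.

Answer: 25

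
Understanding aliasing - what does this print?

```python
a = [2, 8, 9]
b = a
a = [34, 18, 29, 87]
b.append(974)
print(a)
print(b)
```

Key concept: rebinding vs mutation: a is rebound to a new list, b still points at the original.
Step by step:
`a = [2, 8, 9]` → a = [2, 8, 9]
`b = a` → b = [2, 8, 9] (same object as a)
`a = [34, 18, 29, 87]` → a = [34, 18, 29, 87]
`b.append(974)` → b = [2, 8, 9, 974]
`print(a)` → prints [34, 18, 29, 87]
`print(b)` → prints [2, 8, 9, 974]

Answer:
[34, 18, 29, 87]
[2, 8, 9, 974]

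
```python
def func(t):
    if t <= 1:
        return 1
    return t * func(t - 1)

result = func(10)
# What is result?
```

func(10) = 10 * 9 * 8 * 7 * 6 * 5 * 4 * 3 * 2 * 1 = 3628800

Answer: 3628800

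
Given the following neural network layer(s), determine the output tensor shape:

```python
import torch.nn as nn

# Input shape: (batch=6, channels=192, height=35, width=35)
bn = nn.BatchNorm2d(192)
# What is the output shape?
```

Input: (6, 192, 35, 35) -> Output: (6, 192, 35, 35)

Answer: (6, 192, 35, 35)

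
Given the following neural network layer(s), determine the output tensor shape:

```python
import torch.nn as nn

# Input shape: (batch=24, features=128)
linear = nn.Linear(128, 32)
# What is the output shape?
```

Input: (24, 128) -> Output: (24, 32)

Answer: (24, 32)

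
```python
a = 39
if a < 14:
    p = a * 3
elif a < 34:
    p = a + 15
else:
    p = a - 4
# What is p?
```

Trace:
`a = 39` → a = 39
`if a < 14: ...` → a < 14 is False, a < 34 is False, take else branch → p = 35
So p = 35

Answer: 35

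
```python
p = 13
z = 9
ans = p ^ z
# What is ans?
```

Trace:
`p = 13` → p = 13
`z = 9` → z = 9
`ans = p ^ z` → ans = 4
So ans = 4

Answer: 4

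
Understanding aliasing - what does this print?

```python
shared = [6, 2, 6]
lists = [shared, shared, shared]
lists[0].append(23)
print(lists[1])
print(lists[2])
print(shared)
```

Key concept: list of same reference.
Step by step:
`shared = [6, 2, 6]` → shared = [6, 2, 6]
`lists = [shared, shared, shared]` → lists = [[6, 2, 6], [6, 2, 6], [6, 2, 6]]
`lists[0].append(23)` → shared = [6, 2, 6, 23]; lists = [[6, 2, 6, 23], [6, 2, 6, 23], [6, 2, 6, 23]]
`print(lists[1])` → prints [6, 2, 6, 23]
`print(lists[2])` → prints [6, 2, 6, 23]
`print(shared)` → prints [6, 2, 6, 23]

Answer:
[6, 2, 6, 23]
[6, 2, 6, 23]
[6, 2, 6, 23]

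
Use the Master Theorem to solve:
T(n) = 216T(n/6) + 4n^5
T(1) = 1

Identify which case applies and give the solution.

a=216, b=6, f(n)=4n^5. log_6(216) = 3. Since c=5 > 3 and the regularity condition holds (216(n/6)^5 = (216/6^5)n^5 with 216/6^5 < 1), Case 3 applies: T(n) = Θ(f(n)) = O(n^5).

Answer: O(n^5) - Case 3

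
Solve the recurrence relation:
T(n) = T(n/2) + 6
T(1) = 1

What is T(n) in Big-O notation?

Each step divides n by 2 and adds 6. After log_2(n) steps we reach T(1)=1. So T(n) = 6·log_2(n) + 1 = O(log n).

Answer: O(log n)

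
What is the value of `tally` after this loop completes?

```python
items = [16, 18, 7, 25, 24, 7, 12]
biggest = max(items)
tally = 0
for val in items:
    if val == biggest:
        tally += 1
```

Count of max value 25 in [16, 18, 7, 25, 24, 7, 12]
`tally` takes the values: 0 → 1

Answer: 1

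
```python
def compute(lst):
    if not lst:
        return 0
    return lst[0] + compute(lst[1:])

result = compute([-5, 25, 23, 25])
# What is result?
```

(-5) + 25 + 23 + 25 + 0 = 68

Answer: 68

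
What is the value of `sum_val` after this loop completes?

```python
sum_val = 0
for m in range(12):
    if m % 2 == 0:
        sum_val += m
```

Sum of even numbers 0 to 11
`sum_val` takes the values: 0 → 2 → 6 → 12 → 20 → 30

Answer: 30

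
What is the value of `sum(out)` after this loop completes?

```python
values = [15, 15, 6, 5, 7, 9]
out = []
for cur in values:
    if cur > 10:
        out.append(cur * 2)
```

Sum of doubled values > 10
`out` takes the values: [] → [30] → [30, 30]
So `sum(out)` = 60

Answer: 60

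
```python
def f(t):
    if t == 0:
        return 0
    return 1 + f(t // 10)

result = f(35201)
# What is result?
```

Count of digits of 35201: 5

Answer: 5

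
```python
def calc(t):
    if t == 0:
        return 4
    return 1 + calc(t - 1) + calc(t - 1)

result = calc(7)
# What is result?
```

calc(t) = 1 + 2·calc(t-1), calc(0)=4. Closed form: (4+1)·2^7 - 1 = 639.

Answer: 639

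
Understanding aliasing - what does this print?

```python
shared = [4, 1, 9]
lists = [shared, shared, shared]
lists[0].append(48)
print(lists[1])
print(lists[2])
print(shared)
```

Key concept: list of same reference.
Step by step:
`shared = [4, 1, 9]` → shared = [4, 1, 9]
`lists = [shared, shared, shared]` → lists = [[4, 1, 9], [4, 1, 9], [4, 1, 9]]
`lists[0].append(48)` → shared = [4, 1, 9, 48]; lists = [[4, 1, 9, 48], [4, 1, 9, 48], [4, 1, 9, 48]]
`print(lists[1])` → prints [4, 1, 9, 48]
`print(lists[2])` → prints [4, 1, 9, 48]
`print(shared)` → prints [4, 1, 9, 48]

Answer:
[4, 1, 9, 48]
[4, 1, 9, 48]
[4, 1, 9, 48]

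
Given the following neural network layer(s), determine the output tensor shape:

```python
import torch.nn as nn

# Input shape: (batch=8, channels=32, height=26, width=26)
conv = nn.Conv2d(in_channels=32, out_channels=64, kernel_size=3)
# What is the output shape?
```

Input: (8, 32, 26, 26) -> Output: (8, 64, 24, 24)

Answer: (8, 64, 24, 24)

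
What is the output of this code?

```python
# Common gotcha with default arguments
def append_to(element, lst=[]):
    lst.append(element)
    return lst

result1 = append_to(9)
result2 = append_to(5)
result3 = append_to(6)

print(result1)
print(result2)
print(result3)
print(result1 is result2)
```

Key concept: mutable default argument gotcha.
Step by step:
`result1 = append_to(9)` → result1 = [9]
`result2 = append_to(5)` → result1 = [9, 5] (same object as result2); result2 = [9, 5] (same object as result1)
`result3 = append_to(6)` → result1 = [9, 5, 6] (same object as result2, result3); result2 = [9, 5, 6] (same object as result1, result3); result3 = [9, 5, 6] (same object as result1, result2)
`print(result1)` → prints [9, 5, 6]
`print(result2)` → prints [9, 5, 6]
`print(result3)` → prints [9, 5, 6]
`print(result1 is result2)` → prints True

Answer:
[9, 5, 6]
[9, 5, 6]
[9, 5, 6]
True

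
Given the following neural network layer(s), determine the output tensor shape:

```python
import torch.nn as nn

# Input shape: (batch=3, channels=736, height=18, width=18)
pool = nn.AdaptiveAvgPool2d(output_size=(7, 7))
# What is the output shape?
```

Input: (3, 736, 18, 18) -> Output: (3, 736, 7, 7)

Answer: (3, 736, 7, 7)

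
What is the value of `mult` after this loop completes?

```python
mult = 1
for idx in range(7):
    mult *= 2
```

2^7 = 128
`mult` takes the values: 1 → 2 → 4 → 8 → 16 → 32 → 64 → 128

Answer: 128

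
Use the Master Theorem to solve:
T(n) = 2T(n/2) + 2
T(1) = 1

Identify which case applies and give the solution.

a=2, b=2, f(n)=2. log_2(2) = 1. Since c=0 < 1, Case 1 applies: T(n) = Θ(n^log_b(a)) = O(n).

Answer: O(n) - Case 1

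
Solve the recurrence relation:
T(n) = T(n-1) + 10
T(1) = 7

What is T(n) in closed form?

Unrolling: T(n) = T(1) + 10·(n-1) = 7 + 10(n-1) = 10n - 3.

Answer: T(n) = 10n - 3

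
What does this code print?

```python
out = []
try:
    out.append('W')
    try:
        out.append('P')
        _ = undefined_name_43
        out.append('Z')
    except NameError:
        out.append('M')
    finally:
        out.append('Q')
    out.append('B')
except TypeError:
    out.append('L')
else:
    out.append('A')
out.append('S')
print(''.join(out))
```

Execution trace: 'W' (try body) → 'P' (inner try body) → 'M' (inner except NameError) → 'Q' (inner finally) → 'B' (try body, no exception) → 'A' (else) → 'S' (after the try/except). Output: WPMQBAS

Answer: WPMQBAS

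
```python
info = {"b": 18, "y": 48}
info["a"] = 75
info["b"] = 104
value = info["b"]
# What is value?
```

Trace:
`info = {"b": 18, "y": 48}` → info = {'b': 18, 'y': 48}
`info["a"] = 75` → info = {'b': 18, 'y': 48, 'a': 75}
`info["b"] = 104` → info = {'b': 104, 'y': 48, 'a': 75}
`value = info["b"]` → value = 104
So value = 104

Answer: 104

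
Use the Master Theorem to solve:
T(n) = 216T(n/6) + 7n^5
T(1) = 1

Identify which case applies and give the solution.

a=216, b=6, f(n)=7n^5. log_6(216) = 3. Since c=5 > 3 and the regularity condition holds (216(n/6)^5 = (216/6^5)n^5 with 216/6^5 < 1), Case 3 applies: T(n) = Θ(f(n)) = O(n^5).

Answer: O(n^5) - Case 3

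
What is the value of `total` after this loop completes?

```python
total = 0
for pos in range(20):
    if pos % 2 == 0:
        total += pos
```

Sum of even numbers 0 to 19
`total` takes the values: 0 → 2 → 6 → 12 → 20 → 30 → 42 → 56 → 72 → 90

Answer: 90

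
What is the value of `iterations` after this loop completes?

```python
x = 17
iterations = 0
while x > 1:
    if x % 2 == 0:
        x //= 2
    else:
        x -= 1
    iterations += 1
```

Steps to reduce 17 to 1
`iterations` takes the values: 0 → 1 → 2 → 3 → 4 → 5

Answer: 5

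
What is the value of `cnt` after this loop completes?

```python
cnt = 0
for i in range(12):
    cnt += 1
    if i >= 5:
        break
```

Loop breaks when i reaches 5, cnt is 6
`cnt` takes the values: 0 → 1 → 2 → 3 → 4 → 5 → 6

Answer: 6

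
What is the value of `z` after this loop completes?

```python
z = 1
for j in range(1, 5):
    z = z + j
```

Start at 1, add 1 through 4
`z` takes the values: 1 → 2 → 4 → 7 → 11

Answer: 11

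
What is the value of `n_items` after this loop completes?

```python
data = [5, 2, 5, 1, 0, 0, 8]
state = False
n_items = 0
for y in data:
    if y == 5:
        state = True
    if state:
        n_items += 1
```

Count elements after first 5 in [5, 2, 5, 1, 0, 0, 8]
`n_items` takes the values: 0 → 1 → 2 → 3 → 4 → 5 → 6 → 7

Answer: 7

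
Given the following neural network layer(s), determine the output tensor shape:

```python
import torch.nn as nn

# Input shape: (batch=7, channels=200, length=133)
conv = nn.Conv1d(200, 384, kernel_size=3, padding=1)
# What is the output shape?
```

Input: (7, 200, 133) -> Output: (7, 384, 133)

Answer: (7, 384, 133)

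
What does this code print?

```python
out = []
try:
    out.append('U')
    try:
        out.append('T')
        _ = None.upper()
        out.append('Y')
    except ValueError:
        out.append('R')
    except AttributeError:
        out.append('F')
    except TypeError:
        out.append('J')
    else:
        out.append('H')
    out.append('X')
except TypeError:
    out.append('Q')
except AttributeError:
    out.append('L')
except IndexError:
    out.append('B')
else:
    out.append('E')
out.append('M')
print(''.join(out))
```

Execution trace: 'U' (try body) → 'T' (inner try body) → 'F' (inner except AttributeError) → 'X' (try body, no exception) → 'E' (else) → 'M' (after the try/except). Output: UTFXEM

Answer: UTFXEM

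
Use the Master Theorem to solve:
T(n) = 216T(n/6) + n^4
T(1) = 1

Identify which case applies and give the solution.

a=216, b=6, f(n)=n^4. log_6(216) = 3. Since c=4 > 3 and the regularity condition holds (216(n/6)^4 = (216/6^4)n^4 with 216/6^4 < 1), Case 3 applies: T(n) = Θ(f(n)) = O(n^4).

Answer: O(n^4) - Case 3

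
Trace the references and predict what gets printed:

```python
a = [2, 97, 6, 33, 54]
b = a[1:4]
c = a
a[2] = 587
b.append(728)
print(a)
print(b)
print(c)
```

Key concept: slice vs alias.
Step by step:
`a = [2, 97, 6, 33, 54]` → a = [2, 97, 6, 33, 54]
`b = a[1:4]` → b = [97, 6, 33]
`c = a` → c = [2, 97, 6, 33, 54] (same object as a)
`a[2] = 587` → a = [2, 97, 587, 33, 54] (same object as c); c = [2, 97, 587, 33, 54] (same object as a)
`b.append(728)` → b = [97, 6, 33, 728]
`print(a)` → prints [2, 97, 587, 33, 54]
`print(b)` → prints [97, 6, 33, 728]
`print(c)` → prints [2, 97, 587, 33, 54]

Answer:
[2, 97, 587, 33, 54]
[97, 6, 33, 728]
[2, 97, 587, 33, 54]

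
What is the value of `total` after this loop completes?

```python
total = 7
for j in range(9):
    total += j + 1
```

Start at 7, add 1 to 9 = 52
`total` takes the values: 7 → 8 → 10 → 13 → 17 → 22 → 28 → 35 → 43 → 52

Answer: 52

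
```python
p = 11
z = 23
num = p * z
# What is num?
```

Trace:
`p = 11` → p = 11
`z = 23` → z = 23
`num = p * z` → num = 253
So num = 253

Answer: 253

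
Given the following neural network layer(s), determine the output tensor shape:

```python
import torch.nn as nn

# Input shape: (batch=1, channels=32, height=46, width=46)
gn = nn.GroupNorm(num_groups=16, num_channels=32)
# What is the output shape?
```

Input: (1, 32, 46, 46) -> Output: (1, 32, 46, 46)

Answer: (1, 32, 46, 46)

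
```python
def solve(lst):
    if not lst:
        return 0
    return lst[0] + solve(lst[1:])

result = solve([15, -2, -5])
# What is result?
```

15 + (-2) + (-5) + 0 = 8

Answer: 8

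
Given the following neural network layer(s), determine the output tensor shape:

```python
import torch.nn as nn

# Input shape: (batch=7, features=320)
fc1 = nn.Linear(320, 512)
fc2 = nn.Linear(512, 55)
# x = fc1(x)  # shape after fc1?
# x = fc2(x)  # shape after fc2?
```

Input: (7, 320) -> after fc1: (7, 512) -> Output: (7, 55)

Answer: (7, 55)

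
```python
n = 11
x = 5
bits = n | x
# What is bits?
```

Trace:
`n = 11` → n = 11
`x = 5` → x = 5
`bits = n | x` → bits = 15
So bits = 15

Answer: 15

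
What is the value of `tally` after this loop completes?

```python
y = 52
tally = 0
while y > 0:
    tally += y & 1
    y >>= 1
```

Count set bits in 52 (binary: 0b110100)
`tally` takes the values: 0 → 1 → 2 → 3

Answer: 3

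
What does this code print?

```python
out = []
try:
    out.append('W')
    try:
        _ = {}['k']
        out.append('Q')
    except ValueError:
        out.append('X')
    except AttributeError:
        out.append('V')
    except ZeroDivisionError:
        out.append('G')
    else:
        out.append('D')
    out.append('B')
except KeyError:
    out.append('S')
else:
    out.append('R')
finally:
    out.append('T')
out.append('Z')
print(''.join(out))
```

Execution trace: 'W' (try body) → 'S' (except KeyError) → 'T' (finally) → 'Z' (after the try/except). Output: WSTZ

Answer: WSTZ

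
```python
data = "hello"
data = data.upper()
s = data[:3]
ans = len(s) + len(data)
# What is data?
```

Trace:
`data = "hello"` → data = 'hello'
`data = data.upper()` → data = 'HELLO'
`s = data[:3]` → s = 'HEL'
`ans = len(s) + len(data)` → ans = 8
So data = 'HELLO'

Answer: 'HELLO'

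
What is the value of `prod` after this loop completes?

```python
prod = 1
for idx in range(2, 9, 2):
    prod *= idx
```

Product of even numbers 2 to 8
`prod` takes the values: 1 → 2 → 8 → 48 → 384

Answer: 384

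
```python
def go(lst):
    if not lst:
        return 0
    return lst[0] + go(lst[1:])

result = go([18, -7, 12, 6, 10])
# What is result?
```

18 + (-7) + 12 + 6 + 10 + 0 = 39

Answer: 39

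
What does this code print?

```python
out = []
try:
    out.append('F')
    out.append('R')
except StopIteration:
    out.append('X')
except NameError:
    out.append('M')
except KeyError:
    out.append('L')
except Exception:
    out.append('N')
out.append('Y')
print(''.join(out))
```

Execution trace: 'F' (try body) → 'R' (try body, no exception) → 'Y' (after the try/except). Output: FRY

Answer: FRY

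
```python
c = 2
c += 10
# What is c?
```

Trace:
`c = 2` → c = 2
`c += 10` → c = 12
So c = 12

Answer: 12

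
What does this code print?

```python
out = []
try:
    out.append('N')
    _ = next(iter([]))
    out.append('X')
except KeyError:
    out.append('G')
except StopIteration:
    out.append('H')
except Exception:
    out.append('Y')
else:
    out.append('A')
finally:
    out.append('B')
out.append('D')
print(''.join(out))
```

Execution trace: 'N' (try body) → 'H' (except StopIteration) → 'B' (finally) → 'D' (after the try/except). Output: NHBD

Answer: NHBD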